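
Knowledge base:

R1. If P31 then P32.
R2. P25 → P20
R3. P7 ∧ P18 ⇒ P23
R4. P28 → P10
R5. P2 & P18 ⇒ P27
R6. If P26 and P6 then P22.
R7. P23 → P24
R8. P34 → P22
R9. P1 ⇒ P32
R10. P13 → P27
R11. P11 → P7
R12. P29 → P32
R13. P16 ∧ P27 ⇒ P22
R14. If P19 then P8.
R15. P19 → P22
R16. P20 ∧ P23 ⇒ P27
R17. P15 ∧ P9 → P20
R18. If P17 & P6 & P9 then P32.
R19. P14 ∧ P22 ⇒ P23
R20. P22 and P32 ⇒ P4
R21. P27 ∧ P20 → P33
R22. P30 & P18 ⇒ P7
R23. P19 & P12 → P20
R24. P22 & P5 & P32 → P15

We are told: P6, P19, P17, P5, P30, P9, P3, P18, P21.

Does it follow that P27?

P22  (by R15: P19)
P32  (by R18: P17, P6, P9)
P7  (by R22: P30, P18)
P15  (by R24: P22, P5, P32)
P23  (by R3: P7, P18)
P20  (by R17: P15, P9)
P27  (by R16: P20, P23)

Yes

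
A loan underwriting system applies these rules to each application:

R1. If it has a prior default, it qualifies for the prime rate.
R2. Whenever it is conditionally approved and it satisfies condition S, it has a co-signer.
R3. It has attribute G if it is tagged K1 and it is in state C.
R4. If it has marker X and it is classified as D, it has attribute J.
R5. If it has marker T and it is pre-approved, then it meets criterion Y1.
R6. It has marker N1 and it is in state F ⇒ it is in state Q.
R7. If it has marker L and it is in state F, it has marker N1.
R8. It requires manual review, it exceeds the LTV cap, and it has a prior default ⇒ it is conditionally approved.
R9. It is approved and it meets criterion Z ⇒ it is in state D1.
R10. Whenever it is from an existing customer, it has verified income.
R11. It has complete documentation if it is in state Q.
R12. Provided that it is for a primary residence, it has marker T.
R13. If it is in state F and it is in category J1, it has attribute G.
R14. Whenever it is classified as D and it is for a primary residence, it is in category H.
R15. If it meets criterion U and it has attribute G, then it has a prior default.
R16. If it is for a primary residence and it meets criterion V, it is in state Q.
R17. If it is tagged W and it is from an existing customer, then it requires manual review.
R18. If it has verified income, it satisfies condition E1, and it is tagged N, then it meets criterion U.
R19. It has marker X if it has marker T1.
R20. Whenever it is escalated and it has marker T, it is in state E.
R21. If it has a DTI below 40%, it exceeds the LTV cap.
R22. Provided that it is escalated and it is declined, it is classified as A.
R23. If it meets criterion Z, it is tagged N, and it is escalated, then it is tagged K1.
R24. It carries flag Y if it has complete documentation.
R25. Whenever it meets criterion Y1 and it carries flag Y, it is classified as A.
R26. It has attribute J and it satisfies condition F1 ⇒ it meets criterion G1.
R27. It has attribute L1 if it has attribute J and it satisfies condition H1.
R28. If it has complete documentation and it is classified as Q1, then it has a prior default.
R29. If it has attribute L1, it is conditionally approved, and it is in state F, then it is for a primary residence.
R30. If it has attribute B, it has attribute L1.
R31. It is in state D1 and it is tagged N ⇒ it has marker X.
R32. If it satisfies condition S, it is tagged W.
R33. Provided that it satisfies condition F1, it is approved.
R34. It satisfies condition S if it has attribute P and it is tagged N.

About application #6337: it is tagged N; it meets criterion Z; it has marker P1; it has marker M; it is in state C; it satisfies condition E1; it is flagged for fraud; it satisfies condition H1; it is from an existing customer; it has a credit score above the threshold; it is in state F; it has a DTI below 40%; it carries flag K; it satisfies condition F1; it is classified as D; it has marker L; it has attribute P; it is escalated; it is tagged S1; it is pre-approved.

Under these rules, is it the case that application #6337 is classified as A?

Yes

By R7 (it has marker L, it is in state F): it has marker N1.
By R10 (it is from an existing customer): it has verified income.
By R18 (it has verified income, it satisfies condition E1, it is tagged N): it meets criterion U.
By R21 (it has a DTI below 40%): it exceeds the LTV cap.
By R23 (it meets criterion Z, it is tagged N, it is escalated): it is tagged K1.
By R33 (it satisfies condition F1): it is approved.
By R34 (it has attribute P, it is tagged N): it satisfies condition S.
By R3 (it is tagged K1, it is in state C): it has attribute G.
By R6 (it has marker N1, it is in state F): it is in state Q.
By R9 (it is approved, it meets criterion Z): it is in state D1.
By R11 (it is in state Q): it has complete documentation.
By R15 (it meets criterion U, it has attribute G): it has a prior default.
By R24 (it has complete documentation): it carries flag Y.
By R31 (it is in state D1, it is tagged N): it has marker X.
By R32 (it satisfies condition S): it is tagged W.
By R4 (it has marker X, it is classified as D): it has attribute J.
By R17 (it is tagged W, it is from an existing customer): it requires manual review.
By R27 (it has attribute J, it satisfies condition H1): it has attribute L1.
By R8 (it requires manual review, it exceeds the LTV cap, it has a prior default): it is conditionally approved.
By R29 (it has attribute L1, it is conditionally approved, it is in state F): it is for a primary residence.
By R12 (it is for a primary residence): it has marker T.
By R5 (it has marker T, it is pre-approved): it meets criterion Y1.
By R25 (it meets criterion Y1, it carries flag Y): it is classified as A.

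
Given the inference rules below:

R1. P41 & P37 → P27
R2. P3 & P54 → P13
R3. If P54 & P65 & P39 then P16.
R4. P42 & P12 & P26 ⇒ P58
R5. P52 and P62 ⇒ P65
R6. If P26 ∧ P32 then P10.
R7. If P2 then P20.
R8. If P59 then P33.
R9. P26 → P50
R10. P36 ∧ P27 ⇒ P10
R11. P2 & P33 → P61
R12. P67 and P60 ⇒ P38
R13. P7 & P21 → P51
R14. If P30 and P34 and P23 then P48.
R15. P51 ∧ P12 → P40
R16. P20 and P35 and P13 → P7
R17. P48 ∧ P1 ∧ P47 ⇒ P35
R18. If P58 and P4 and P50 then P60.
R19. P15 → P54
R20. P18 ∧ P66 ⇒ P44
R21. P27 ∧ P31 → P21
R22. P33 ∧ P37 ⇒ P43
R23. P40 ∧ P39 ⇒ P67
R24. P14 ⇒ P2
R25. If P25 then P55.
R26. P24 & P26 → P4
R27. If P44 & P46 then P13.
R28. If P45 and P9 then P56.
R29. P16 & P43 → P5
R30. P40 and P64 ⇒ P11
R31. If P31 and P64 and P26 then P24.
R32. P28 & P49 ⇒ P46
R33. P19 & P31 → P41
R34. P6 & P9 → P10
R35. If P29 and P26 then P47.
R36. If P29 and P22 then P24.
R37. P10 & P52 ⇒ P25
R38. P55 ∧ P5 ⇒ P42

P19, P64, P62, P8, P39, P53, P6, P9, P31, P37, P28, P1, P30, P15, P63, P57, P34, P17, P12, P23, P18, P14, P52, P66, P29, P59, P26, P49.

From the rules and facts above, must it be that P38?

Yes

P65  (by R5: P52, P62)
P33  (by R8: P59)
P50  (by R9: P26)
P48  (by R14: P30, P34, P23)
P54  (by R19: P15)
P44  (by R20: P18, P66)
P43  (by R22: P33, P37)
P2  (by R24: P14)
P24  (by R31: P31, P64, P26)
P46  (by R32: P28, P49)
P41  (by R33: P19, P31)
P10  (by R34: P6, P9)
P47  (by R35: P29, P26)
P25  (by R37: P10, P52)
P27  (by R1: P41, P37)
P16  (by R3: P54, P65, P39)
P20  (by R7: P2)
P35  (by R17: P48, P1, P47)
P21  (by R21: P27, P31)
P55  (by R25: P25)
P4  (by R26: P24, P26)
P13  (by R27: P44, P46)
P5  (by R29: P16, P43)
P42  (by R38: P55, P5)
P58  (by R4: P42, P12, P26)
P7  (by R16: P20, P35, P13)
P60  (by R18: P58, P4, P50)
P51  (by R13: P7, P21)
P40  (by R15: P51, P12)
P67  (by R23: P40, P39)
P38  (by R12: P67, P60)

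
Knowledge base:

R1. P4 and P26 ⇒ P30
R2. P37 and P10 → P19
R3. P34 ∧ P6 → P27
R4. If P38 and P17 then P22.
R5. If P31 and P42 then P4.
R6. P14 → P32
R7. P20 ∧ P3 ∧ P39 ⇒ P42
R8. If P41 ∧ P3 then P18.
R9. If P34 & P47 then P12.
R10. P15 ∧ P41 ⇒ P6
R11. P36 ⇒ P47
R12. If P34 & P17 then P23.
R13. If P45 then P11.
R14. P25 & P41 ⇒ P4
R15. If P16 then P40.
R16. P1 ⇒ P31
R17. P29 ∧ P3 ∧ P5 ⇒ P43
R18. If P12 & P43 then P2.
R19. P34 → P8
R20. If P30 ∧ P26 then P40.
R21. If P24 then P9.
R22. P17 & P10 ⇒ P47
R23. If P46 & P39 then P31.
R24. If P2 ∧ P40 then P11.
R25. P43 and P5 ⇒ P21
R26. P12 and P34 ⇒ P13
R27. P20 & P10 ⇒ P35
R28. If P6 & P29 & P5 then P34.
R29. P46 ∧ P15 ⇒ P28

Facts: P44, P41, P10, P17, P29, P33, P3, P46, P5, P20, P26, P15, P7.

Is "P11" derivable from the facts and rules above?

Forward chaining from the given facts derives: P18, P6, P43, P47, P21, P35, P34, P28, P27, P12, P23, P2, P8, P13.
Rules concluding P11: R13 needs P45; R24 needs P40 — none of these are established.

No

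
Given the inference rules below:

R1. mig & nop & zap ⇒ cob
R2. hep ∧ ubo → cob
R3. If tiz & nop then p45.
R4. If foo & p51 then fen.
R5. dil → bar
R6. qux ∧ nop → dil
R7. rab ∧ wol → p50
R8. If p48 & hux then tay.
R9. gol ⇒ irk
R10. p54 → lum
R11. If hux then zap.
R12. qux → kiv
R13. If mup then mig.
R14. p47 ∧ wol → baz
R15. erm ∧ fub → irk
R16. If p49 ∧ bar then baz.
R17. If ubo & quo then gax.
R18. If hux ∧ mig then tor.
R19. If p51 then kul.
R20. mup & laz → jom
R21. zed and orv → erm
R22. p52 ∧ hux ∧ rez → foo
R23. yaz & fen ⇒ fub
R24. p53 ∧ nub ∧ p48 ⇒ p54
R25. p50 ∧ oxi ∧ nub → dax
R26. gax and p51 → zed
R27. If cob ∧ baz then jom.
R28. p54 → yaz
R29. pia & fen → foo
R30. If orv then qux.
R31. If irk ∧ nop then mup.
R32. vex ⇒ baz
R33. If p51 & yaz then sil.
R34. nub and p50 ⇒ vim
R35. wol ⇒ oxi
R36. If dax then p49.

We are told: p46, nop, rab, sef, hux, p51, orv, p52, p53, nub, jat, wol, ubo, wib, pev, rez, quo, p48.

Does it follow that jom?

p50  (by R7: rab, wol)
zap  (by R11: hux)
gax  (by R17: ubo, quo)
foo  (by R22: p52, hux, rez)
p54  (by R24: p53, nub, p48)
zed  (by R26: gax, p51)
yaz  (by R28: p54)
qux  (by R30: orv)
oxi  (by R35: wol)
fen  (by R4: foo, p51)
dil  (by R6: qux, nop)
erm  (by R21: zed, orv)
fub  (by R23: yaz, fen)
dax  (by R25: p50, oxi, nub)
p49  (by R36: dax)
bar  (by R5: dil)
irk  (by R15: erm, fub)
baz  (by R16: p49, bar)
mup  (by R31: irk, nop)
mig  (by R13: mup)
cob  (by R1: mig, nop, zap)
jom  (by R27: cob, baz)

Yes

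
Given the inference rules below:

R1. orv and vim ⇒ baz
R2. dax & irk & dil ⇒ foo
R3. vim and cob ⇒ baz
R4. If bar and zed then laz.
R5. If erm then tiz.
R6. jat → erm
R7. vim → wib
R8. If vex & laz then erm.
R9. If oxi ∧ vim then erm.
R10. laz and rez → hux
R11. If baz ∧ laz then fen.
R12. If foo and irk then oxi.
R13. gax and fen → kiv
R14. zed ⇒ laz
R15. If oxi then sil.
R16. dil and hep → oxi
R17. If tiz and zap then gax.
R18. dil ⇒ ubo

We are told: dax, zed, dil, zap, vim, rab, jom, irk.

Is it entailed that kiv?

No

Forward chaining from the given facts derives: foo, wib, oxi, laz, sil, ubo, erm, tiz, gax.
The only rule concluding kiv is R13, which needs fen; that is never established.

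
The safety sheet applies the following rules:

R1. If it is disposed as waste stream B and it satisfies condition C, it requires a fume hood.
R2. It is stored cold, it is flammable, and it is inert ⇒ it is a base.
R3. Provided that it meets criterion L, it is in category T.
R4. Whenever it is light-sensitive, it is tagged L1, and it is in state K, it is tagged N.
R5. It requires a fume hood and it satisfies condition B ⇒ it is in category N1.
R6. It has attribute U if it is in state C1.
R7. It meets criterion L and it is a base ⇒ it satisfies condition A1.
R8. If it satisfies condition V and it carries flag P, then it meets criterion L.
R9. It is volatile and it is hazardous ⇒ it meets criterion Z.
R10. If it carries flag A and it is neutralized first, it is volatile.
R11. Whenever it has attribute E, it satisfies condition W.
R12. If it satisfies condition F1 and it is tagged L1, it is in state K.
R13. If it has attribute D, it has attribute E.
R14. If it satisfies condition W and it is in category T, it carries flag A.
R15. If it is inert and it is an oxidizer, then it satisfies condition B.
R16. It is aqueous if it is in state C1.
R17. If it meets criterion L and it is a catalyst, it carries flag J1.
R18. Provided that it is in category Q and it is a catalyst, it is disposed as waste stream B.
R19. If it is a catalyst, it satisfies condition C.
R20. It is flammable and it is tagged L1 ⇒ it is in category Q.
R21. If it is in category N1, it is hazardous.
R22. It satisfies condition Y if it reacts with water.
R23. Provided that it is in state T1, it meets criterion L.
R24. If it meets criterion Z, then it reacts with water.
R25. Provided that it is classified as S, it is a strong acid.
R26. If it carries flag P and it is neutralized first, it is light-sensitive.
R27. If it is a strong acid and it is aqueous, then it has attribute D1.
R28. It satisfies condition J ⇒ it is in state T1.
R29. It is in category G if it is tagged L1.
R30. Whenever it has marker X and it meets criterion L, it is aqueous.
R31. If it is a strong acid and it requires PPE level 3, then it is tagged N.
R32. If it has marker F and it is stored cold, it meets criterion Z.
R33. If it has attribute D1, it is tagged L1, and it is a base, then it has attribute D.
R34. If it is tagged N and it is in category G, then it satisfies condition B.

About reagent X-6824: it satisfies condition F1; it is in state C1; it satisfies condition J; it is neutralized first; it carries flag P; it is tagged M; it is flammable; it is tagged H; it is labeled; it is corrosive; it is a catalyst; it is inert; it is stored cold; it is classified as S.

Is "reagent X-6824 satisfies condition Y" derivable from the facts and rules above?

No

Forward chaining from the given facts derives: is a base, has attribute U, is aqueous, satisfies condition C, is a strong acid, is light-sensitive, has attribute D1, is in state T1, meets criterion L, is in category T, satisfies condition A1, carries flag J1.
The only rule concluding "it satisfies condition Y" is R22, which needs "it reacts with water"; that is never established.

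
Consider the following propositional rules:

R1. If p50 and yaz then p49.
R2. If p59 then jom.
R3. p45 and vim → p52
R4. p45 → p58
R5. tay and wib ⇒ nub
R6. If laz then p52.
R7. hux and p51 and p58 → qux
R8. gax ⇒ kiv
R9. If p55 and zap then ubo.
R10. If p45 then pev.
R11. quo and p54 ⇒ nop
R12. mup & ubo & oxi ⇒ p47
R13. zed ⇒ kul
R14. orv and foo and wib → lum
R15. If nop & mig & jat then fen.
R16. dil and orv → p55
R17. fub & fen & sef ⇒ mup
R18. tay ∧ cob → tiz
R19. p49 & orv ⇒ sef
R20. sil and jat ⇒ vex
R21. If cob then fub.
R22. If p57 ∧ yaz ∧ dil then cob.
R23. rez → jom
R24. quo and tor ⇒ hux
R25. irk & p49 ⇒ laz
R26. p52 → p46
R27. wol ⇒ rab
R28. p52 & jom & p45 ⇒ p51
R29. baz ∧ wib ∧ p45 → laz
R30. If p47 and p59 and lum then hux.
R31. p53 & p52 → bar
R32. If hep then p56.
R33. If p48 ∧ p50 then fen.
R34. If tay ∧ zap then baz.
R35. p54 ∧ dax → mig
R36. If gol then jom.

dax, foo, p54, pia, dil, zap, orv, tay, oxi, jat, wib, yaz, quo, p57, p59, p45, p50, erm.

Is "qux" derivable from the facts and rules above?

p49  (by R1: p50, yaz)
jom  (by R2: p59)
p58  (by R4: p45)
nop  (by R11: quo, p54)
lum  (by R14: orv, foo, wib)
p55  (by R16: dil, orv)
sef  (by R19: p49, orv)
cob  (by R22: p57, yaz, dil)
baz  (by R34: tay, zap)
mig  (by R35: p54, dax)
ubo  (by R9: p55, zap)
fen  (by R15: nop, mig, jat)
fub  (by R21: cob)
laz  (by R29: baz, wib, p45)
p52  (by R6: laz)
mup  (by R17: fub, fen, sef)
p51  (by R28: p52, jom, p45)
p47  (by R12: mup, ubo, oxi)
hux  (by R30: p47, p59, lum)
qux  (by R7: hux, p51, p58)

Yes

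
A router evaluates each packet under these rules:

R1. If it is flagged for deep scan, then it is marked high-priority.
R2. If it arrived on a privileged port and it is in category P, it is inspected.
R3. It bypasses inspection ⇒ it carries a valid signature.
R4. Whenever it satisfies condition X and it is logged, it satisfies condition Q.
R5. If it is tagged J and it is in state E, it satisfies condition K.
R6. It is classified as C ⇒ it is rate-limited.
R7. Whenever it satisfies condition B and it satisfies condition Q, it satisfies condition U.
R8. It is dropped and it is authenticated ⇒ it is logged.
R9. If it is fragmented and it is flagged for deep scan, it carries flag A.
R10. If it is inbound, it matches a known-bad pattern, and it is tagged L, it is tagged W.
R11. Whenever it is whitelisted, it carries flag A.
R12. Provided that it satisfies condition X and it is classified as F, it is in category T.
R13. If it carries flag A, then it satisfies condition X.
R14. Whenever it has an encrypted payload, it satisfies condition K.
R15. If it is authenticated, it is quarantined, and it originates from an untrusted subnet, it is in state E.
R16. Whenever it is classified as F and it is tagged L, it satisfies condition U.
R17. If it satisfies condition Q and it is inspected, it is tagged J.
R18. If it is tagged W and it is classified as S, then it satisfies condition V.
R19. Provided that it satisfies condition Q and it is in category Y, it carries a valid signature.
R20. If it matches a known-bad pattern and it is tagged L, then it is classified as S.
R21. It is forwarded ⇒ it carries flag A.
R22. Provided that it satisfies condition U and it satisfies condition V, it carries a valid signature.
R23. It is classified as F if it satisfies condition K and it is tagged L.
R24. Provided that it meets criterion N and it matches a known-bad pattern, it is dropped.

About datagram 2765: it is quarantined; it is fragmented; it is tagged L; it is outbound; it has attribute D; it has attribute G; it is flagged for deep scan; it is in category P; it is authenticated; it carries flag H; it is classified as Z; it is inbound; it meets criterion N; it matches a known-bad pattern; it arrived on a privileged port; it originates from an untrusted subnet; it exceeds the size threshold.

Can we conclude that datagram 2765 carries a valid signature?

Yes

By R2 (it arrived on a privileged port, it is in category P): it is inspected.
By R9 (it is fragmented, it is flagged for deep scan): it carries flag A.
By R10 (it is inbound, it matches a known-bad pattern, it is tagged L): it is tagged W.
By R13 (it carries flag A): it satisfies condition X.
By R15 (it is authenticated, it is quarantined, it originates from an untrusted subnet): it is in state E.
By R20 (it matches a known-bad pattern, it is tagged L): it is classified as S.
By R24 (it meets criterion N, it matches a known-bad pattern): it is dropped.
By R8 (it is dropped, it is authenticated): it is logged.
By R18 (it is tagged W, it is classified as S): it satisfies condition V.
By R4 (it satisfies condition X, it is logged): it satisfies condition Q.
By R17 (it satisfies condition Q, it is inspected): it is tagged J.
By R5 (it is tagged J, it is in state E): it satisfies condition K.
By R23 (it satisfies condition K, it is tagged L): it is classified as F.
By R16 (it is classified as F, it is tagged L): it satisfies condition U.
By R22 (it satisfies condition U, it satisfies condition V): it carries a valid signature.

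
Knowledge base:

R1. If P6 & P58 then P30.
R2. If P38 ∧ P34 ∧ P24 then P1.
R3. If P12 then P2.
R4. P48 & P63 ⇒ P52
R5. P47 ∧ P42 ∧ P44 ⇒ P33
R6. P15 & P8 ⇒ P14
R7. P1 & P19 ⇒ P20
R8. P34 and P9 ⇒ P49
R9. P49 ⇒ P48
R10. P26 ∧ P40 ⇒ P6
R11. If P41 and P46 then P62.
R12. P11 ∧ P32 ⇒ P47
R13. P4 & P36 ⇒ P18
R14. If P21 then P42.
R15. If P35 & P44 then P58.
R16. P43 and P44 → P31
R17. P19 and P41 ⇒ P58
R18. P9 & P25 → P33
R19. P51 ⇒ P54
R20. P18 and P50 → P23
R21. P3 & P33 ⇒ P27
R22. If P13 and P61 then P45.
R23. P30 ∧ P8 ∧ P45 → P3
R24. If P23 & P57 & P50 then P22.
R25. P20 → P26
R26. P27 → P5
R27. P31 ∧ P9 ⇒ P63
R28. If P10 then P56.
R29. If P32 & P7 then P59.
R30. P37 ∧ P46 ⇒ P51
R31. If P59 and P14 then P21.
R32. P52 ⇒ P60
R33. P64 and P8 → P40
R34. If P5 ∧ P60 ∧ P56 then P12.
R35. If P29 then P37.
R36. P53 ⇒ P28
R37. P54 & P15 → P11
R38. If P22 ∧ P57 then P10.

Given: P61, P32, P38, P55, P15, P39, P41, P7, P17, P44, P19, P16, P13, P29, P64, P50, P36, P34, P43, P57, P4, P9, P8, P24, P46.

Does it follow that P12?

P1  (by R2: P38, P34, P24)
P14  (by R6: P15, P8)
P20  (by R7: P1, P19)
P49  (by R8: P34, P9)
P48  (by R9: P49)
P18  (by R13: P4, P36)
P31  (by R16: P43, P44)
P58  (by R17: P19, P41)
P23  (by R20: P18, P50)
P45  (by R22: P13, P61)
P22  (by R24: P23, P57, P50)
P26  (by R25: P20)
P63  (by R27: P31, P9)
P59  (by R29: P32, P7)
P21  (by R31: P59, P14)
P40  (by R33: P64, P8)
P37  (by R35: P29)
P10  (by R38: P22, P57)
P52  (by R4: P48, P63)
P6  (by R10: P26, P40)
P42  (by R14: P21)
P56  (by R28: P10)
P51  (by R30: P37, P46)
P60  (by R32: P52)
P30  (by R1: P6, P58)
P54  (by R19: P51)
P3  (by R23: P30, P8, P45)
P11  (by R37: P54, P15)
P47  (by R12: P11, P32)
P33  (by R5: P47, P42, P44)
P27  (by R21: P3, P33)
P5  (by R26: P27)
P12  (by R34: P5, P60, P56)

Yes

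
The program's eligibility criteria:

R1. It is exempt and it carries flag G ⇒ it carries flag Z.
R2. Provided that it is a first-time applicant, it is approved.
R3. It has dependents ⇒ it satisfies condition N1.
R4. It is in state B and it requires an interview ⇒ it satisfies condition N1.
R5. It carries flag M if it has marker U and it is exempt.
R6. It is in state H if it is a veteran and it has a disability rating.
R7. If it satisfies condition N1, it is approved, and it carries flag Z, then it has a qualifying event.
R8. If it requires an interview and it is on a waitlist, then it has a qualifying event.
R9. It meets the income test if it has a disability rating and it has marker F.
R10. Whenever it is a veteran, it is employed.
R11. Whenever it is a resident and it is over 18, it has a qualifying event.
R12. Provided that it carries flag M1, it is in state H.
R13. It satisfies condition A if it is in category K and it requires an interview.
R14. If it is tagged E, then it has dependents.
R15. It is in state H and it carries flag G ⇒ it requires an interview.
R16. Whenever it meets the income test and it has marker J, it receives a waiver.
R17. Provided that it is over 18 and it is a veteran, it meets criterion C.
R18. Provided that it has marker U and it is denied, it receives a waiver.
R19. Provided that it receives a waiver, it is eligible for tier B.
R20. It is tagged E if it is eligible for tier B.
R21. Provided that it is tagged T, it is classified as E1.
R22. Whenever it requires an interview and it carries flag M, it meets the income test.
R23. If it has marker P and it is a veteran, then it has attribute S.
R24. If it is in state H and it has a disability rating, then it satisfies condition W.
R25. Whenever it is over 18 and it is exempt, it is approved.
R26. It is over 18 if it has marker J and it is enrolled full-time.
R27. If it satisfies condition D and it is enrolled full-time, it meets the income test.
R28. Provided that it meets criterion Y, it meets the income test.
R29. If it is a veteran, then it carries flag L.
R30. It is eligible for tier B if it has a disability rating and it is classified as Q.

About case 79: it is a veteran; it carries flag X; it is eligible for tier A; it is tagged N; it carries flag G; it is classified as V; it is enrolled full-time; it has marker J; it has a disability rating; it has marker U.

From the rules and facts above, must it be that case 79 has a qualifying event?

Forward chaining from the given facts derives: is in state H, is employed, requires an interview, satisfies condition W, is over 18, carries flag L, meets criterion C.
Rules concluding "it has a qualifying event": R7 needs "it satisfies condition N1"; R8 needs "it is on a waitlist"; R11 needs "it is a resident" — none of these are established.

No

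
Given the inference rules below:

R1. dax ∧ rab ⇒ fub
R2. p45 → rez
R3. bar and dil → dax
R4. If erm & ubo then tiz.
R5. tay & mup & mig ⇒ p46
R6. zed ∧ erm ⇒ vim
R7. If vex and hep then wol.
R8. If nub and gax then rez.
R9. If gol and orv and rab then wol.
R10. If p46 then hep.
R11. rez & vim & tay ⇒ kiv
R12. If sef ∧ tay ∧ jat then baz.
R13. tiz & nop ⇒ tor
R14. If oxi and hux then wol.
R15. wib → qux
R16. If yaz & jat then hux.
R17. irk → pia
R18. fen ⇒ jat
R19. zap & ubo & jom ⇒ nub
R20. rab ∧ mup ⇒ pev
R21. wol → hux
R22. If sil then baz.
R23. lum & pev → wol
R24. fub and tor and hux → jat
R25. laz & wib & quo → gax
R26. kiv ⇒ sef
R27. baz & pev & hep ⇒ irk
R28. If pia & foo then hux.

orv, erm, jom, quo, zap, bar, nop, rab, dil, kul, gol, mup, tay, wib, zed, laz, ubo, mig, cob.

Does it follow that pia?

Yes

dax  (by R3: bar, dil)
tiz  (by R4: erm, ubo)
p46  (by R5: tay, mup, mig)
vim  (by R6: zed, erm)
wol  (by R9: gol, orv, rab)
hep  (by R10: p46)
tor  (by R13: tiz, nop)
nub  (by R19: zap, ubo, jom)
pev  (by R20: rab, mup)
hux  (by R21: wol)
gax  (by R25: laz, wib, quo)
fub  (by R1: dax, rab)
rez  (by R8: nub, gax)
kiv  (by R11: rez, vim, tay)
jat  (by R24: fub, tor, hux)
sef  (by R26: kiv)
baz  (by R12: sef, tay, jat)
irk  (by R27: baz, pev, hep)
pia  (by R17: irk)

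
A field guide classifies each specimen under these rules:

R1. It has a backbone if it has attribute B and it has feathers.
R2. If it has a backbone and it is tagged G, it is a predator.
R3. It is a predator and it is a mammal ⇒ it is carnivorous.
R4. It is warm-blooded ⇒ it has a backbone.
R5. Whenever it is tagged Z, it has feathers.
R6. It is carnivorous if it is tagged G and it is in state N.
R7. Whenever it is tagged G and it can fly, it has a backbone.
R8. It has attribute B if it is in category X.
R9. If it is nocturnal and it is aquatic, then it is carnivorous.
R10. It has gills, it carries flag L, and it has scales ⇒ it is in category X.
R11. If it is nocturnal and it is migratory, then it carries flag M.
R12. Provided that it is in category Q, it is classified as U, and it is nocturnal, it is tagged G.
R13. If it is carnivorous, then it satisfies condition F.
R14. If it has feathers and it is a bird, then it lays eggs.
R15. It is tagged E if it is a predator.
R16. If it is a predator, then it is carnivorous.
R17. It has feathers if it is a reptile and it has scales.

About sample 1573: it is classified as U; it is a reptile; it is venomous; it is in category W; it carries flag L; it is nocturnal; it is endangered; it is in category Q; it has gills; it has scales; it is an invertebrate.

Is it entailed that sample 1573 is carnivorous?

Yes

By R10 (it has gills, it carries flag L, it has scales): it is in category X.
By R12 (it is in category Q, it is classified as U, it is nocturnal): it is tagged G.
By R17 (it is a reptile, it has scales): it has feathers.
By R8 (it is in category X): it has attribute B.
By R1 (it has attribute B, it has feathers): it has a backbone.
By R2 (it has a backbone, it is tagged G): it is a predator.
By R16 (it is a predator): it is carnivorous.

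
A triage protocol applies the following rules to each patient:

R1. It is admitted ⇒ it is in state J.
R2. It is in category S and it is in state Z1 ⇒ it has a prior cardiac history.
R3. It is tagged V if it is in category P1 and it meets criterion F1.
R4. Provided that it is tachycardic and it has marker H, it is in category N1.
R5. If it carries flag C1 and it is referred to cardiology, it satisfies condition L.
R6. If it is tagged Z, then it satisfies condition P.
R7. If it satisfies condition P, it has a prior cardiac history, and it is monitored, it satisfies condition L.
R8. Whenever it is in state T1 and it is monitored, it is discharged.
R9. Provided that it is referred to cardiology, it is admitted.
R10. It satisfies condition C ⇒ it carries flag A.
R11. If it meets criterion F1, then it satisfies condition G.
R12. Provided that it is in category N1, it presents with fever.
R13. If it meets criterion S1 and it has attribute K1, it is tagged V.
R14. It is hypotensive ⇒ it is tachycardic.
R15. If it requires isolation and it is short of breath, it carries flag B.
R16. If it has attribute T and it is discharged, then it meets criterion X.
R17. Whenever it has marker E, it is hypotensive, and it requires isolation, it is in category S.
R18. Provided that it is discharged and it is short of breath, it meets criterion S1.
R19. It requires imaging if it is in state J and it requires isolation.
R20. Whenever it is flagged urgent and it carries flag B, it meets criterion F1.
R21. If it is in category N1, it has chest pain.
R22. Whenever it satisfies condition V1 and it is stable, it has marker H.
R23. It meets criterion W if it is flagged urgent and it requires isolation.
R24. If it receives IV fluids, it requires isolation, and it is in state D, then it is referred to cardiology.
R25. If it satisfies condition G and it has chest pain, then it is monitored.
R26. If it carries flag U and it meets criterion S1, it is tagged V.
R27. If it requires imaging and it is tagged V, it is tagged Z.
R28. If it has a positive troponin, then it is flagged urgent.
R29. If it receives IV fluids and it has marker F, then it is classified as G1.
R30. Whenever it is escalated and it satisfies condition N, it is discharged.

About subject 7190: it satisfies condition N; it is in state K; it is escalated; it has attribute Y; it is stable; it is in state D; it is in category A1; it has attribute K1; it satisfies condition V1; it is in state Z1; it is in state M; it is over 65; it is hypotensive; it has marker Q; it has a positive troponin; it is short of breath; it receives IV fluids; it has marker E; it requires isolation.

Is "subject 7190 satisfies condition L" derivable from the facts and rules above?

By R14 (it is hypotensive): it is tachycardic.
By R15 (it requires isolation, it is short of breath): it carries flag B.
By R17 (it has marker E, it is hypotensive, it requires isolation): it is in category S.
By R22 (it satisfies condition V1, it is stable): it has marker H.
By R24 (it receives IV fluids, it requires isolation, it is in state D): it is referred to cardiology.
By R28 (it has a positive troponin): it is flagged urgent.
By R30 (it is escalated, it satisfies condition N): it is discharged.
By R2 (it is in category S, it is in state Z1): it has a prior cardiac history.
By R4 (it is tachycardic, it has marker H): it is in category N1.
By R9 (it is referred to cardiology): it is admitted.
By R18 (it is discharged, it is short of breath): it meets criterion S1.
By R20 (it is flagged urgent, it carries flag B): it meets criterion F1.
By R21 (it is in category N1): it has chest pain.
By R1 (it is admitted): it is in state J.
By R11 (it meets criterion F1): it satisfies condition G.
By R13 (it meets criterion S1, it has attribute K1): it is tagged V.
By R19 (it is in state J, it requires isolation): it requires imaging.
By R25 (it satisfies condition G, it has chest pain): it is monitored.
By R27 (it requires imaging, it is tagged V): it is tagged Z.
By R6 (it is tagged Z): it satisfies condition P.
By R7 (it satisfies condition P, it has a prior cardiac history, it is monitored): it satisfies condition L.

Yes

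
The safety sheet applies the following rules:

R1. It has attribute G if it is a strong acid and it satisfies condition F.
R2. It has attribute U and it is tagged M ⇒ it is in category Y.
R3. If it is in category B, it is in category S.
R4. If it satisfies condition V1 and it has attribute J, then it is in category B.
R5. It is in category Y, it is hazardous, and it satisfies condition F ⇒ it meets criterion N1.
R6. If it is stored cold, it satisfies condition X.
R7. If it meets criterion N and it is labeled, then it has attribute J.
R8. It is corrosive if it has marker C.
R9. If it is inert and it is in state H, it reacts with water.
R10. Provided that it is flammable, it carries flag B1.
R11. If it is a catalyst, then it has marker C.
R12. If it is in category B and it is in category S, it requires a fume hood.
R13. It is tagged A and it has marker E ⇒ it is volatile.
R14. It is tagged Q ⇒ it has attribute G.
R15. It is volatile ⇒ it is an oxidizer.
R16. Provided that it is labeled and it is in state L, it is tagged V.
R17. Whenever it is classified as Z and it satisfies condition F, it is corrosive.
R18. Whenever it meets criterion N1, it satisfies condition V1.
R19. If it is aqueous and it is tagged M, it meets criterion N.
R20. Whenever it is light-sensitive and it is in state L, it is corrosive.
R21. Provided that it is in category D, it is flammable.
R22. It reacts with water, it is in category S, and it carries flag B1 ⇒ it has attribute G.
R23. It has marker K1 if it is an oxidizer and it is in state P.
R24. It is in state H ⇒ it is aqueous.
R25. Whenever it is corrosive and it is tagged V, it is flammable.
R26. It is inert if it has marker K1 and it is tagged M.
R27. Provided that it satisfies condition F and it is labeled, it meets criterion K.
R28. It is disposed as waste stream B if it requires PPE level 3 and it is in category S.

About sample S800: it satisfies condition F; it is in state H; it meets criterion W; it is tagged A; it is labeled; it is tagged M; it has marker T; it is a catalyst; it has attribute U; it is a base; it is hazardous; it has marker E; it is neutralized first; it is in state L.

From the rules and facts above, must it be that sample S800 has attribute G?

No

Forward chaining from the given facts derives: is in category Y, meets criterion N1, has marker C, is volatile, is an oxidizer, is tagged V, satisfies condition V1, is aqueous, meets criterion K, is corrosive, meets criterion N, is flammable, has attribute J, carries flag B1, is in category B, is in category S, requires a fume hood.
Rules concluding "it has attribute G": R1 needs "it is a strong acid"; R14 needs "it is tagged Q"; R22 needs "it reacts with water" — none of these are established.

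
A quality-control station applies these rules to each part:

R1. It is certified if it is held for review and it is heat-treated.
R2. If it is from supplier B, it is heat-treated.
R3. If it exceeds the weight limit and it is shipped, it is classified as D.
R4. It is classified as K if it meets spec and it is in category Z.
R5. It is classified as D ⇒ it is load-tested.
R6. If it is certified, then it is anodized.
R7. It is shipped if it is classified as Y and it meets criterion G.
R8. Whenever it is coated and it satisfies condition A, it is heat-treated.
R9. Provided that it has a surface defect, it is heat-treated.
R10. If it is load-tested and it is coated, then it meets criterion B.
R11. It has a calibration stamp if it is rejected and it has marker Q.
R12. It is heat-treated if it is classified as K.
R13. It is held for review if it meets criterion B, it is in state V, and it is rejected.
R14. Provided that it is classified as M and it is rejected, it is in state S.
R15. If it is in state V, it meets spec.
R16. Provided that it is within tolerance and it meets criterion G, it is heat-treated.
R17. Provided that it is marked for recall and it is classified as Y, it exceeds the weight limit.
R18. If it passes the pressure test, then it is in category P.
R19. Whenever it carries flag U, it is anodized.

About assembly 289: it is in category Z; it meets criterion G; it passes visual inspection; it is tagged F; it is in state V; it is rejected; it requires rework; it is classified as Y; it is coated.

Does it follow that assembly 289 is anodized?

No

Forward chaining from the given facts derives: is shipped, meets spec, is classified as K, is heat-treated.
Rules concluding "it is anodized": R6 needs "it is certified"; R19 needs "it carries flag U" — none of these are established.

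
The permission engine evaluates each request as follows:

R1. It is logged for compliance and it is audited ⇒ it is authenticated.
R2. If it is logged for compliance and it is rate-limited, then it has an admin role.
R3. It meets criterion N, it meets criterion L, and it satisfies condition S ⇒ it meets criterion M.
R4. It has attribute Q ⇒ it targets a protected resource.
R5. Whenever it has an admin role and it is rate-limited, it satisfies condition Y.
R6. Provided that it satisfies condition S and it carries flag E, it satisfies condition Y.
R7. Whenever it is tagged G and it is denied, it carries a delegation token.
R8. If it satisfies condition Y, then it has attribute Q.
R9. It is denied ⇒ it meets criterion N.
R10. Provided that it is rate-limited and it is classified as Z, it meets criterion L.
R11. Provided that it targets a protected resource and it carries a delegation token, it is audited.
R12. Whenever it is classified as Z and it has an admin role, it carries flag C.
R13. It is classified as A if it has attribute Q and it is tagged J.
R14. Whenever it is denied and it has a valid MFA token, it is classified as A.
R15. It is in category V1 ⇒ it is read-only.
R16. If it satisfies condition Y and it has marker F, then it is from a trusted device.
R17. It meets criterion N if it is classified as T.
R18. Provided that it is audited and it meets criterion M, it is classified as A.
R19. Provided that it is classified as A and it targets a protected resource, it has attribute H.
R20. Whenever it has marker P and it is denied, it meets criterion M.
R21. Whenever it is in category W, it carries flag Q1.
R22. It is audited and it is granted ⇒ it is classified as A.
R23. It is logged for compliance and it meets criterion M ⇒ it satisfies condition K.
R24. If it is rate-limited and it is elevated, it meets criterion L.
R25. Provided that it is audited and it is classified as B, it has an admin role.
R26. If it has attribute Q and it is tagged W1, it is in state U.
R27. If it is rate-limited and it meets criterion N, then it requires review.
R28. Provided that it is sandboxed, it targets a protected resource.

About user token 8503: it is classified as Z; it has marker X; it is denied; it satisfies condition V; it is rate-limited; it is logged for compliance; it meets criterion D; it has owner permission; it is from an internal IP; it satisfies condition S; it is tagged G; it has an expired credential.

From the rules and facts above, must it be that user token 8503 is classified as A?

By R2 (it is logged for compliance, it is rate-limited): it has an admin role.
By R5 (it has an admin role, it is rate-limited): it satisfies condition Y.
By R7 (it is tagged G, it is denied): it carries a delegation token.
By R8 (it satisfies condition Y): it has attribute Q.
By R9 (it is denied): it meets criterion N.
By R10 (it is rate-limited, it is classified as Z): it meets criterion L.
By R3 (it meets criterion N, it meets criterion L, it satisfies condition S): it meets criterion M.
By R4 (it has attribute Q): it targets a protected resource.
By R11 (it targets a protected resource, it carries a delegation token): it is audited.
By R18 (it is audited, it meets criterion M): it is classified as A.

Yes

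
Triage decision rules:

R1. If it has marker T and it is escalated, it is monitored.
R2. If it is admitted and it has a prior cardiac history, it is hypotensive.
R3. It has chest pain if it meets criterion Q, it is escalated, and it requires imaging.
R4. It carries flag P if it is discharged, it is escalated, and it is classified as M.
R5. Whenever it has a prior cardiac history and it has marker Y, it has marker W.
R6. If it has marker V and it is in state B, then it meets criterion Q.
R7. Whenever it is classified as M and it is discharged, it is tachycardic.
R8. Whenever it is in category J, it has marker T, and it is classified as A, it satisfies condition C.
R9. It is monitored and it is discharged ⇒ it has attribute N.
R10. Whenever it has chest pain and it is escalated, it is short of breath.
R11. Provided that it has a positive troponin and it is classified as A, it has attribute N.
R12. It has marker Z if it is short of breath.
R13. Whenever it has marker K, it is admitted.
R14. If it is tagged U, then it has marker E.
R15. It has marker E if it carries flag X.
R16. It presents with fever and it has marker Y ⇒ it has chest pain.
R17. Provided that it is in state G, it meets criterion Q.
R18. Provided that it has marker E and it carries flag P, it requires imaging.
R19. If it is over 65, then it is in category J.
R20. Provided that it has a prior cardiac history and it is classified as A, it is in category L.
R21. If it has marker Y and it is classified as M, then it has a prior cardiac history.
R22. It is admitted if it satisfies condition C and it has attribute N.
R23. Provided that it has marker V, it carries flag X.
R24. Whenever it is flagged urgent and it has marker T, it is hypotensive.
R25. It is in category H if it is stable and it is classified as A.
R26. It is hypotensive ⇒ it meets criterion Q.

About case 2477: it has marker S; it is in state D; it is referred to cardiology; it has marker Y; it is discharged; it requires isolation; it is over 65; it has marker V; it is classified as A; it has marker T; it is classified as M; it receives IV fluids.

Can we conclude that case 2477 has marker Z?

No

Forward chaining from the given facts derives: is tachycardic, is in category J, has a prior cardiac history, carries flag X, has marker W, satisfies condition C, has marker E, is in category L.
The only rule concluding "it has marker Z" is R12, which needs "it is short of breath"; that is never established.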